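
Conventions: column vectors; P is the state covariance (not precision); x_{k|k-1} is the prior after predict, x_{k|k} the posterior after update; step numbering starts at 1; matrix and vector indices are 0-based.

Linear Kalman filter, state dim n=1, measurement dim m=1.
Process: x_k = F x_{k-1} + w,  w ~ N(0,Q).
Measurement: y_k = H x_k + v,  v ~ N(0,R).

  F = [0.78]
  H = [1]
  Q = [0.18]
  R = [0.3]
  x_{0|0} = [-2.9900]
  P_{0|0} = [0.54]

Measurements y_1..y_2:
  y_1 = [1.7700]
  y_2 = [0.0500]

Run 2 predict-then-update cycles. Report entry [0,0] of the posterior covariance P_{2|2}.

P_post[0,0] = 0.1487

step 1: x^-=[-2.3322]  P^-=[0.5085]  S=[0.8085]  K=[0.6290]  nu=[4.1022]  x^+=[0.2479]  P^+=[0.1887]
step 2: x^-=[0.1934]  P^-=[0.2948]  S=[0.5948]  K=[0.4956]  nu=[-0.1434]  x^+=[0.1223]  P^+=[0.1487]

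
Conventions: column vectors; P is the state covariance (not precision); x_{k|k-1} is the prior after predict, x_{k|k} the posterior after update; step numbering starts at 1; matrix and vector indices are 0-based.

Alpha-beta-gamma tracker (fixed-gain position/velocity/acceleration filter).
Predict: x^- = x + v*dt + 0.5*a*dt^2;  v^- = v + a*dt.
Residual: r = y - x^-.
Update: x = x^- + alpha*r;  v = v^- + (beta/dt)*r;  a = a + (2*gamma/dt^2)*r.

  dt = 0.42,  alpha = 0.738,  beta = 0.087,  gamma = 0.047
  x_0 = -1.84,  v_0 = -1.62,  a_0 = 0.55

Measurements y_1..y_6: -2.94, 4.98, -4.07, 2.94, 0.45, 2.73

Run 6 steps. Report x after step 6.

step 1: x_pred=-2.4719  r=-0.4681  x^+=-2.8174  v^+=-1.4860  a^+=0.3006
step 2: x_pred=-3.4150  r=8.3950  x^+=2.7805  v^+=0.3792  a^+=4.7741
step 3: x_pred=3.3609  r=-7.4309  x^+=-2.1231  v^+=0.8451  a^+=0.8143
step 4: x_pred=-1.6964  r=4.6364  x^+=1.7253  v^+=2.1475  a^+=3.2849
step 5: x_pred=2.9169  r=-2.4669  x^+=1.0963  v^+=3.0161  a^+=1.9703
step 6: x_pred=2.5369  r=0.1931  x^+=2.6794  v^+=3.8837  a^+=2.0732

x_post = 2.6794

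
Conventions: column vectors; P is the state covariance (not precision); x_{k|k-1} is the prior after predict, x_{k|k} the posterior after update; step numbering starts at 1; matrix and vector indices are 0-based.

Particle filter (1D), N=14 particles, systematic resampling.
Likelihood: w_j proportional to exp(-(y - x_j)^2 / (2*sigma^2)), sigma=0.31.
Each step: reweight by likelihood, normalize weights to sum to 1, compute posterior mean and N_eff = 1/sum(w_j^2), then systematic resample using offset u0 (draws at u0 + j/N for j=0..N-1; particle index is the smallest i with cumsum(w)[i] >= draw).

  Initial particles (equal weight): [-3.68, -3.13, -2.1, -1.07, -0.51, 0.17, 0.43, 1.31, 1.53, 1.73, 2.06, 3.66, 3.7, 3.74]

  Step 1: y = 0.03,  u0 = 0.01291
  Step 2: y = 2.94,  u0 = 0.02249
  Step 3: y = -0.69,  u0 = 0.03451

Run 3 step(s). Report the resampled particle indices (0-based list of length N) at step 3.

step 1: w=[0.0000, 0.0000, 0.0000, 0.0012, 0.1407, 0.5791, 0.2789, 0.0001, 0.0000, 0.0000, 0.0000, 0.0000, 0.0000, 0.0000]  mean=0.1456  Neff=2.3098  idx=[4, 4, 5, 5, 5, 5, 5, 5, 5, 5, 6, 6, 6, 6]
step 2: w=[0.0000, 0.0000, 0.0002, 0.0002, 0.0002, 0.0002, 0.0002, 0.0002, 0.0002, 0.0002, 0.2496, 0.2496, 0.2496, 0.2496]  mean=0.4296  Neff=4.0127  idx=[10, 10, 10, 10, 11, 11, 11, 12, 12, 12, 12, 13, 13, 13]
step 3: w=[0.0714, 0.0714, 0.0714, 0.0714, 0.0714, 0.0714, 0.0714, 0.0714, 0.0714, 0.0714, 0.0714, 0.0714, 0.0714, 0.0714]  mean=0.4300  Neff=14.0000  idx=[0, 1, 2, 3, 4, 5, 6, 7, 8, 9, 10, 11, 12, 13]

resampled_idx = [0, 1, 2, 3, 4, 5, 6, 7, 8, 9, 10, 11, 12, 13]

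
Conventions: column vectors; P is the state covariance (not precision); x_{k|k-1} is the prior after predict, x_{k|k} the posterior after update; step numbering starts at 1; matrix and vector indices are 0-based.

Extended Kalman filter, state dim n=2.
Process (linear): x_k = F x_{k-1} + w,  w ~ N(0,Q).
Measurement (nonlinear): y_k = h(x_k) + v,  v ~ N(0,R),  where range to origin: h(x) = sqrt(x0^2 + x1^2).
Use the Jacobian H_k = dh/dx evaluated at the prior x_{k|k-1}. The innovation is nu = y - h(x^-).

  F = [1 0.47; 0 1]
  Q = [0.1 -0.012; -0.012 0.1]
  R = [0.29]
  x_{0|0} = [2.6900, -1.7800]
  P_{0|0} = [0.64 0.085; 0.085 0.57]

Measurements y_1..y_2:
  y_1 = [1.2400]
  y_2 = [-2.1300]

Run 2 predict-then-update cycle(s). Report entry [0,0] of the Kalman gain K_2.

step 1: x^-=[1.8534, -1.7800]  P^-=[0.9458 0.3409; 0.3409 0.6700]  H_jac=[0.7212 -0.6927]  S=[0.7629]  K=[0.5847; -0.2861]  nu=[-1.3297]  x^+=[1.0759, -1.3996]  P^+=[0.6850 0.4685; 0.4685 0.6076]
step 2: x^-=[0.4181, -1.3996]  P^-=[1.3596 0.7421; 0.7421 0.7076]  H_jac=[0.2862 -0.9582]  S=[0.6440]  K=[-0.4998; -0.7230]  nu=[-3.5907]  x^+=[2.2126, 1.1964]  P^+=[1.1988 0.5094; 0.5094 0.3710]

K[0,0] = -0.4998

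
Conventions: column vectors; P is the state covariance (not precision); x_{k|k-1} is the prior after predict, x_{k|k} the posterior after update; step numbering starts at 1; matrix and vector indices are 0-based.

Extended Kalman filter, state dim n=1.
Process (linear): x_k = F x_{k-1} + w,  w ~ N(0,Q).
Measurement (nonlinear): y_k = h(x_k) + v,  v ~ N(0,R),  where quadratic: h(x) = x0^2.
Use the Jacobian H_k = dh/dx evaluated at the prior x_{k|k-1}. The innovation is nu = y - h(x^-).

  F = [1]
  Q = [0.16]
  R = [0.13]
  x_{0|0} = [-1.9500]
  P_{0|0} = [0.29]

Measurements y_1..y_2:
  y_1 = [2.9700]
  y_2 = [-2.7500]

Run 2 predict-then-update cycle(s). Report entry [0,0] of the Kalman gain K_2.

K[0,0] = -0.2701

step 1: x^-=[-1.9500]  P^-=[0.4500]  H_jac=[-3.9000]  S=[6.9745]  K=[-0.2516]  nu=[-0.8325]  x^+=[-1.7405]  P^+=[0.0084]
step 2: x^-=[-1.7405]  P^-=[0.1684]  H_jac=[-3.4810]  S=[2.1705]  K=[-0.2701]  nu=[-5.7794]  x^+=[-0.1797]  P^+=[0.0101]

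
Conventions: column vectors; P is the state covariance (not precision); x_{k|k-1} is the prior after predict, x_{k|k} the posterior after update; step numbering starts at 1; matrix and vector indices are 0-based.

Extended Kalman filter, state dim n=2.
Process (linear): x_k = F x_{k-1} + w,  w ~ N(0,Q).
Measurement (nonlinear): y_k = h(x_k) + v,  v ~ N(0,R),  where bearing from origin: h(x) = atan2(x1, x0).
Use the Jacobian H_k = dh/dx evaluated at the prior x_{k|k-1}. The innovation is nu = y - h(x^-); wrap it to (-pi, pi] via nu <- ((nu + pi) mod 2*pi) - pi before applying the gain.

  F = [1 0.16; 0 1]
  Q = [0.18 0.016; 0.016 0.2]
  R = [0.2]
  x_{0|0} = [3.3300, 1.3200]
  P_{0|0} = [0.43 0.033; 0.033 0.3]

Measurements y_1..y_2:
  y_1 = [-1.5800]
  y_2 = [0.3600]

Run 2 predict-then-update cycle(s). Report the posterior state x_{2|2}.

step 1: x^-=[3.5412, 1.3200]  P^-=[0.6282 0.0970; 0.0970 0.5000]  H_jac=[-0.0924 0.2479]  S=[0.2317]  K=[-0.1468; 0.4964]  nu=[-1.9368]  x^+=[3.8256, 0.3585]  P^+=[0.6232 0.1139; 0.1139 0.4429]
step 2: x^-=[3.8829, 0.3585]  P^-=[0.8510 0.2008; 0.2008 0.6429]  H_jac=[-0.0236 0.2554]  S=[0.2400]  K=[0.1300; 0.6644]  nu=[0.2679]  x^+=[3.9178, 0.5365]  P^+=[0.8470 0.1800; 0.1800 0.5370]

x_post = [3.9178, 0.5365]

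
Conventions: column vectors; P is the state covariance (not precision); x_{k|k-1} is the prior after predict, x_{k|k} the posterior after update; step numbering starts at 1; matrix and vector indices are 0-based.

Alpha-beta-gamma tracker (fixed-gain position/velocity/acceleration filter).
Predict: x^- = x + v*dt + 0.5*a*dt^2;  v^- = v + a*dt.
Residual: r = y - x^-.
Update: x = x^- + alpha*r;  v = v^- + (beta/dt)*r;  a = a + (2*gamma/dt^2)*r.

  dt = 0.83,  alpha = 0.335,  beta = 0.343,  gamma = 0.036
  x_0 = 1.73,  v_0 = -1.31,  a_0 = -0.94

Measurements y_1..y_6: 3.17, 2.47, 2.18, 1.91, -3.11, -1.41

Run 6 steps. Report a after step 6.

step 1: x_pred=0.3189  r=2.8511  x^+=1.2740  v^+=-0.9120  a^+=-0.6420
step 2: x_pred=0.2959  r=2.1741  x^+=1.0243  v^+=-0.5464  a^+=-0.4148
step 3: x_pred=0.4278  r=1.7522  x^+=1.0148  v^+=-0.1666  a^+=-0.2317
step 4: x_pred=0.7967  r=1.1133  x^+=1.1697  v^+=0.1012  a^+=-0.1153
step 5: x_pred=1.2139  r=-4.3239  x^+=-0.2346  v^+=-1.7814  a^+=-0.5672
step 6: x_pred=-1.9086  r=0.4986  x^+=-1.7415  v^+=-2.0462  a^+=-0.5151

a_post = -0.5151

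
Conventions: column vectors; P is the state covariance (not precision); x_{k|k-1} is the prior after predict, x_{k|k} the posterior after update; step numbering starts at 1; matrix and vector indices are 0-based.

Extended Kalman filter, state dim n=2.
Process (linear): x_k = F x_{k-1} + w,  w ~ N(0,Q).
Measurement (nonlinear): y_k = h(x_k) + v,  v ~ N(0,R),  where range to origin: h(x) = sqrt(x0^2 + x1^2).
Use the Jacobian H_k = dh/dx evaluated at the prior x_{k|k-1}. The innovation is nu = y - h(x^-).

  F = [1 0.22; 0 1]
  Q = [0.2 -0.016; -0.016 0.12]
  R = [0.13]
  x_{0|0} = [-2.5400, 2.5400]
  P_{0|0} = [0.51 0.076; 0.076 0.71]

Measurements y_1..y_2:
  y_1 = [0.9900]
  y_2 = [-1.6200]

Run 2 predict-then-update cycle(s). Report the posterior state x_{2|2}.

x_post = [1.3865, 0.3008]

step 1: x^-=[-1.9812, 2.5400]  P^-=[0.7778 0.2162; 0.2162 0.8300]  H_jac=[-0.6150 0.7885]  S=[0.7306]  K=[-0.4215; 0.7138]  nu=[-2.2313]  x^+=[-1.0408, 0.9473]  P^+=[0.6480 0.4360; 0.4360 0.4578]
step 2: x^-=[-0.8324, 0.9473]  P^-=[1.0620 0.5207; 0.5207 0.5778]  H_jac=[-0.6601 0.7512]  S=[0.4024]  K=[-0.7702; 0.2244]  nu=[-2.8810]  x^+=[1.3865, 0.3008]  P^+=[0.8233 0.5902; 0.5902 0.5575]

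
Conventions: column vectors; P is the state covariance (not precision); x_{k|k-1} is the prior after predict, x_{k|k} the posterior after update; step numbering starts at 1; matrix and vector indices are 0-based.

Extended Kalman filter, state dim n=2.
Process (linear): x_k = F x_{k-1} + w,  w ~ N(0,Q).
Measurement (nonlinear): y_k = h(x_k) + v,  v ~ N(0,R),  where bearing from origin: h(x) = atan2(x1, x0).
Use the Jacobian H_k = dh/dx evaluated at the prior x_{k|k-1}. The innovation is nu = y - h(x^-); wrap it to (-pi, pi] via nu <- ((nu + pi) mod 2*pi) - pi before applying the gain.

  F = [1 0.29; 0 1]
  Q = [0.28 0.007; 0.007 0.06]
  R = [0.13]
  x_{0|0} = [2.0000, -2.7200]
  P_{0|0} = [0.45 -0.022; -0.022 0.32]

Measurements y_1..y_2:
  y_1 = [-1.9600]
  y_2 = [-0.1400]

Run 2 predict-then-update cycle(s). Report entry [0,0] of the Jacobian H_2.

step 1: x^-=[1.2112, -2.7200]  P^-=[0.7442 0.0778; 0.0778 0.3800]  H_jac=[0.3068 0.1366]  S=[0.2137]  K=[1.1183; 0.3547]  nu=[-0.8081]  x^+=[0.3075, -3.0066]  P^+=[0.4769 -0.0070; -0.0070 0.3531]
step 2: x^-=[-0.5645, -3.0066]  P^-=[0.7826 0.1025; 0.1025 0.4131]  H_jac=[0.3213 -0.0603]  S=[0.2083]  K=[1.1773; 0.0384]  nu=[1.6164]  x^+=[1.3385, -2.9446]  P^+=[0.4939 0.0930; 0.0930 0.4128]

H_jac[0,0] = 0.3213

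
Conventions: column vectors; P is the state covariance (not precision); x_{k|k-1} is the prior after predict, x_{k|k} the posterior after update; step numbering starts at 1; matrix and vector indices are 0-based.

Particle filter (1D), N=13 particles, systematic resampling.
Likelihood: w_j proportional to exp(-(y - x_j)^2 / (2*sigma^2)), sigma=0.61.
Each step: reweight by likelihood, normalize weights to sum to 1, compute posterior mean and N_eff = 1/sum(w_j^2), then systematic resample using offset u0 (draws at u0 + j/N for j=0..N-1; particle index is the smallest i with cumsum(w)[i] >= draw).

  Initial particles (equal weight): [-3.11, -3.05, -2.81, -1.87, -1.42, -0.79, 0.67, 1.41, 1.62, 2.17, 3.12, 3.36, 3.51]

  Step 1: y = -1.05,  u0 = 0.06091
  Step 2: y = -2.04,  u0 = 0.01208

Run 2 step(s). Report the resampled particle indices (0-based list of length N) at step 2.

step 1: w=[0.0015, 0.0021, 0.0071, 0.1847, 0.3794, 0.4164, 0.0086, 0.0001, 0.0000, 0.0000, 0.0000, 0.0000, 0.0000]  mean=-1.2383  Neff=2.8442  idx=[3, 3, 4, 4, 4, 4, 4, 5, 5, 5, 5, 5, 5]
step 2: w=[0.1705, 0.1705, 0.1057, 0.1057, 0.1057, 0.1057, 0.1057, 0.0217, 0.0217, 0.0217, 0.0217, 0.0217, 0.0217]  mean=-1.4914  Neff=8.5561  idx=[0, 0, 0, 1, 1, 2, 3, 3, 4, 5, 6, 6, 10]

resampled_idx = [0, 0, 0, 1, 1, 2, 3, 3, 4, 5, 6, 6, 10]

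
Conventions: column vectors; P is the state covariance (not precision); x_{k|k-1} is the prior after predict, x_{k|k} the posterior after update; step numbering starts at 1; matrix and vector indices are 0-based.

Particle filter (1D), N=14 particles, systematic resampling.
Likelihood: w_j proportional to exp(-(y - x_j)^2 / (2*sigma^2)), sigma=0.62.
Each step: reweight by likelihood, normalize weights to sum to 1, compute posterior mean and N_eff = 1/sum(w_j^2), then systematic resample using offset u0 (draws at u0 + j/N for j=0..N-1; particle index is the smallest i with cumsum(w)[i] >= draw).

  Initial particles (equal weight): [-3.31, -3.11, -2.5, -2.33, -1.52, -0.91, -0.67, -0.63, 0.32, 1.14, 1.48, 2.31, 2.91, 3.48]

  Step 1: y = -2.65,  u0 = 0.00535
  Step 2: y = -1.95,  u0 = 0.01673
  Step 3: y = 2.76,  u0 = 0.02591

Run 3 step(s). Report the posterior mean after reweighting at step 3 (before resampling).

step 1: w=[0.1672, 0.2238, 0.2862, 0.2579, 0.0560, 0.0057, 0.0018, 0.0015, 0.0000, 0.0000, 0.0000, 0.0000, 0.0000, 0.0000]  mean=-2.6581  Neff=4.3555  idx=[0, 0, 0, 1, 1, 1, 2, 2, 2, 2, 3, 3, 3, 3]
step 2: w=[0.0133, 0.0133, 0.0133, 0.0255, 0.0255, 0.0255, 0.0991, 0.0991, 0.0991, 0.0991, 0.1218, 0.1218, 0.1218, 0.1218]  mean=-2.4961  Neff=9.8899  idx=[1, 4, 6, 7, 7, 8, 9, 10, 10, 11, 11, 12, 12, 13]
step 3: w=[0.0000, 0.0000, 0.0135, 0.0135, 0.0135, 0.0135, 0.0135, 0.1332, 0.1332, 0.1332, 0.1332, 0.1332, 0.1332, 0.1332]  mean=-2.3415  Neff=7.9921  idx=[3, 7, 7, 8, 8, 9, 9, 10, 10, 11, 12, 12, 13, 13]

post_mean = -2.3415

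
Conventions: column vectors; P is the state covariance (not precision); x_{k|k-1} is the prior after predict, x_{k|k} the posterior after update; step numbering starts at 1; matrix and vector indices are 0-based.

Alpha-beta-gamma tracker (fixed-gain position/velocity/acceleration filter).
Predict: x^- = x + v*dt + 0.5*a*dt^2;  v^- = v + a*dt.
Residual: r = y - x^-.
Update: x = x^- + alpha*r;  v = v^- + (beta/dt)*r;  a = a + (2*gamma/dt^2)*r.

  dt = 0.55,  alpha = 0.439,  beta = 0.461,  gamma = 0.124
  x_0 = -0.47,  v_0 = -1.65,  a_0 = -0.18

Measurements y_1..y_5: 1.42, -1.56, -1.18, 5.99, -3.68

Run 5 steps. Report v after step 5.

step 1: x_pred=-1.4047  r=2.8247  x^+=-0.1647  v^+=0.6186  a^+=2.1358
step 2: x_pred=0.4986  r=-2.0586  x^+=-0.4051  v^+=0.0678  a^+=0.4481
step 3: x_pred=-0.3000  r=-0.8800  x^+=-0.6863  v^+=-0.4233  a^+=-0.2733
step 4: x_pred=-0.9605  r=6.9505  x^+=2.0908  v^+=5.2521  a^+=5.4249
step 5: x_pred=5.8000  r=-9.4800  x^+=1.6383  v^+=0.2899  a^+=-2.3471

v_post = 0.2899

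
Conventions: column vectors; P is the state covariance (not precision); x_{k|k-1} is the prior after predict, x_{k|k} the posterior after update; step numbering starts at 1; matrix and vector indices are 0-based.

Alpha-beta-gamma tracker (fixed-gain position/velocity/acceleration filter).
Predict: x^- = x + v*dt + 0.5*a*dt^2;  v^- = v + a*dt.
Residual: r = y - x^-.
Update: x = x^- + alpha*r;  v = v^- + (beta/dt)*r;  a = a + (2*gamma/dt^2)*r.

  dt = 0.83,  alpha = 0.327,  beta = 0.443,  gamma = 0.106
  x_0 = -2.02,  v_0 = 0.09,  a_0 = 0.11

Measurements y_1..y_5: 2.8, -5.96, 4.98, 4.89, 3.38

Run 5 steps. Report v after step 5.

step 1: x_pred=-1.9074  r=4.7074  x^+=-0.3681  v^+=2.6938  a^+=1.5586
step 2: x_pred=2.4046  r=-8.3646  x^+=-0.3306  v^+=-0.4770  a^+=-1.0155
step 3: x_pred=-1.0763  r=6.0563  x^+=0.9041  v^+=1.9126  a^+=0.8483
step 4: x_pred=2.7838  r=2.1062  x^+=3.4725  v^+=3.7408  a^+=1.4964
step 5: x_pred=7.0929  r=-3.7129  x^+=5.8787  v^+=3.0012  a^+=0.3539

v_post = 3.0012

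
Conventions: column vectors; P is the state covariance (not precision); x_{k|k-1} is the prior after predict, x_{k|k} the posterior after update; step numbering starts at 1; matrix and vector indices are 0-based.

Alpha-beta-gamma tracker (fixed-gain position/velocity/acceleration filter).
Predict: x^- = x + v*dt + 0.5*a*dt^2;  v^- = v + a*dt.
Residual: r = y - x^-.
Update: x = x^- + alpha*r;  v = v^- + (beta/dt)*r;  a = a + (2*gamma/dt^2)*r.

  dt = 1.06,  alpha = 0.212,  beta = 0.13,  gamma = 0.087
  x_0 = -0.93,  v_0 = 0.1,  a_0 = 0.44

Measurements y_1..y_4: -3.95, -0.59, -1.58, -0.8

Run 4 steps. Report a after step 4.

a_post = -0.0605

step 1: x_pred=-0.5768  r=-3.3732  x^+=-1.2919  v^+=0.1527  a^+=-0.0824
step 2: x_pred=-1.1763  r=0.5863  x^+=-1.0520  v^+=0.1373  a^+=0.0084
step 3: x_pred=-0.9018  r=-0.6782  x^+=-1.0455  v^+=0.0631  a^+=-0.0966
step 4: x_pred=-1.0330  r=0.2330  x^+=-0.9836  v^+=-0.0108  a^+=-0.0605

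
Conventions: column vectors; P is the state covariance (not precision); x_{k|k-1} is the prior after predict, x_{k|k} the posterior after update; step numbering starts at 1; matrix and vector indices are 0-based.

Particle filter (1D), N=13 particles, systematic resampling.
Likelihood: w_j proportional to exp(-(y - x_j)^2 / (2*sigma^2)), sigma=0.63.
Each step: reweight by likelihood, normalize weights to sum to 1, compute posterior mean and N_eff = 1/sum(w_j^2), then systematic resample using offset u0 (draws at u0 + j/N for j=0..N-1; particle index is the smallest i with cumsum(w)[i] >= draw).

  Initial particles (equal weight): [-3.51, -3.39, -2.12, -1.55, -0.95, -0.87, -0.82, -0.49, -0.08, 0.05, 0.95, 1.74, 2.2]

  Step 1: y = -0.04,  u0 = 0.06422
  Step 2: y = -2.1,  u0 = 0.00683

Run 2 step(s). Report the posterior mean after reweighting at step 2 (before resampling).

post_mean = -0.7999

step 1: w=[0.0000, 0.0000, 0.0010, 0.0129, 0.0806, 0.0960, 0.1063, 0.1772, 0.2283, 0.2264, 0.0665, 0.0042, 0.0004]  mean=-0.2917  Neff=6.0084  idx=[4, 5, 6, 6, 7, 7, 8, 8, 8, 9, 9, 9, 10]
step 2: w=[0.2722, 0.2141, 0.1828, 0.1828, 0.0550, 0.0550, 0.0084, 0.0084, 0.0084, 0.0043, 0.0043, 0.0043, 0.0000]  mean=-0.7999  Neff=5.1789  idx=[0, 0, 0, 0, 1, 1, 1, 2, 2, 3, 3, 4, 5]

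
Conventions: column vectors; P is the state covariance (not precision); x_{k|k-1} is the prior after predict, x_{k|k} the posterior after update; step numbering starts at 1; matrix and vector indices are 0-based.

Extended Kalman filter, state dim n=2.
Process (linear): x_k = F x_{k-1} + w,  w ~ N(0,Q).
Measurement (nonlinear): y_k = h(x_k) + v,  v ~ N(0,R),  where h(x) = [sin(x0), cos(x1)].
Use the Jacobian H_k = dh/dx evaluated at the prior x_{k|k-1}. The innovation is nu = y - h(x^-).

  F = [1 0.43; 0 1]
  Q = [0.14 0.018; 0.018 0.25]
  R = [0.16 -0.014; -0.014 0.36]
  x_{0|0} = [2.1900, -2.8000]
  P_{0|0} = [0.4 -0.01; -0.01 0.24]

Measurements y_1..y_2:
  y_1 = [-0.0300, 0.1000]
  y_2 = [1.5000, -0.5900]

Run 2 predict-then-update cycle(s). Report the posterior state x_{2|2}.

x_post = [1.1320, -1.7567]

step 1: x^-=[0.9860, -2.8000]  P^-=[0.5758 0.1112; 0.1112 0.4900]  H_jac=[0.5520 0.0000; 0.0000 0.3350]  S=[0.3355 0.0066; 0.0066 0.4150]  K=[0.9460 0.0748; 0.1753 0.3928]  nu=[-0.8638, 1.0422]  x^+=[0.2468, -2.5421]  P^+=[0.2723 0.0408; 0.0408 0.4148]
step 2: x^-=[-0.8463, -2.5421]  P^-=[0.5241 0.2372; 0.2372 0.6648]  H_jac=[0.6627 0.0000; 0.0000 0.5642]  S=[0.3902 0.0747; 0.0747 0.5716]  K=[0.8671 0.1208; 0.2844 0.6190]  nu=[2.2489, 0.2356]  x^+=[1.1320, -1.7567]  P^+=[0.2068 0.0556; 0.0556 0.3879]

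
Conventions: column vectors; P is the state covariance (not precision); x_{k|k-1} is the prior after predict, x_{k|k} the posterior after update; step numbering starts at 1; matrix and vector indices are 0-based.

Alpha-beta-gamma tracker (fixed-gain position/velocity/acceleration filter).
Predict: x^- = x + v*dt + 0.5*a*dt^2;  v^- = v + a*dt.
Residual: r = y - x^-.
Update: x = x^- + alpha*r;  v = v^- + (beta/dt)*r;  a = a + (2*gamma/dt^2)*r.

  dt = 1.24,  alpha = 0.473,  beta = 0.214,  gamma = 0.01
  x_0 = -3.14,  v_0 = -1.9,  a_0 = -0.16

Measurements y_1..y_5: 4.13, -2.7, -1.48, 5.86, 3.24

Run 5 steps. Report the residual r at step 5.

resid = 0.6595

step 1: x_pred=-5.6190  r=9.7490  x^+=-1.0077  v^+=-0.4159  a^+=-0.0332
step 2: x_pred=-1.5490  r=-1.1510  x^+=-2.0934  v^+=-0.6557  a^+=-0.0482
step 3: x_pred=-2.9435  r=1.4635  x^+=-2.2513  v^+=-0.4629  a^+=-0.0291
step 4: x_pred=-2.8476  r=8.7076  x^+=1.2711  v^+=1.0038  a^+=0.0841
step 5: x_pred=2.5805  r=0.6595  x^+=2.8924  v^+=1.2219  a^+=0.0927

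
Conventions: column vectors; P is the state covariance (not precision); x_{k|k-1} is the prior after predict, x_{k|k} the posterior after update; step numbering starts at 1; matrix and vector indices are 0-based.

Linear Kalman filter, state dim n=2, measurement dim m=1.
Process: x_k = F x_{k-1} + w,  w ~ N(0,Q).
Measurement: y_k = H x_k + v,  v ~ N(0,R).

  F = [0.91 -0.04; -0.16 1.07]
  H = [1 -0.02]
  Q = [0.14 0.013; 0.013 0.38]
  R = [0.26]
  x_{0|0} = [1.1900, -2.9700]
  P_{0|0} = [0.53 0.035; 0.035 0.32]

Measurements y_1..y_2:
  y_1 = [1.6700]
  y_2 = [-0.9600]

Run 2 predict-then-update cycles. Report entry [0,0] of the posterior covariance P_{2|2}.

step 1: x^-=[1.2017, -3.3683]  P^-=[0.5769 -0.0436; -0.0436 0.7480]  S=[0.8389]  K=[0.6887; -0.0698]  nu=[0.4009]  x^+=[1.4778, -3.3963]  P^+=[0.1790 -0.0033; -0.0033 0.7439]
step 2: x^-=[1.4807, -3.8705]  P^-=[0.2896 -0.0481; -0.0481 1.2374]  S=[0.5521]  K=[0.5264; -0.1319]  nu=[-2.5181]  x^+=[0.1551, -3.5382]  P^+=[0.1367 -0.0097; -0.0097 1.2277]

P_post[0,0] = 0.1367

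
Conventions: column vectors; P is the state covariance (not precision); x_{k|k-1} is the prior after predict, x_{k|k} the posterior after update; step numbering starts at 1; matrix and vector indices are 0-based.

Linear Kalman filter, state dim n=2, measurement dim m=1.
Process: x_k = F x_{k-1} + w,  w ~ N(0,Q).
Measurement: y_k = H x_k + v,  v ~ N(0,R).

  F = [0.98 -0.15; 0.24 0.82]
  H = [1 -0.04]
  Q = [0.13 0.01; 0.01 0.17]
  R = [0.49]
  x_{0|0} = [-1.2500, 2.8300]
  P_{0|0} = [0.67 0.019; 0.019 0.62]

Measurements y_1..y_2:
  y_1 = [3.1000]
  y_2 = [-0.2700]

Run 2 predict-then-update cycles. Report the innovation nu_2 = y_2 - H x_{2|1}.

innov = [-1.1264]

step 1: x^-=[-1.6495, 2.0206]  P^-=[0.7818 0.1059; 0.1059 0.6330]  S=[1.2644]  K=[0.6150; 0.0637]  nu=[4.8303]  x^+=[1.3212, 2.3285]  P^+=[0.3036 0.0563; 0.0563 0.6278]
step 2: x^-=[0.9455, 2.2264]  P^-=[0.4191 0.0474; 0.0474 0.6318]  S=[0.9064]  K=[0.4604; 0.0245]  nu=[-1.1264]  x^+=[0.4269, 2.1989]  P^+=[0.2271 0.0372; 0.0372 0.6313]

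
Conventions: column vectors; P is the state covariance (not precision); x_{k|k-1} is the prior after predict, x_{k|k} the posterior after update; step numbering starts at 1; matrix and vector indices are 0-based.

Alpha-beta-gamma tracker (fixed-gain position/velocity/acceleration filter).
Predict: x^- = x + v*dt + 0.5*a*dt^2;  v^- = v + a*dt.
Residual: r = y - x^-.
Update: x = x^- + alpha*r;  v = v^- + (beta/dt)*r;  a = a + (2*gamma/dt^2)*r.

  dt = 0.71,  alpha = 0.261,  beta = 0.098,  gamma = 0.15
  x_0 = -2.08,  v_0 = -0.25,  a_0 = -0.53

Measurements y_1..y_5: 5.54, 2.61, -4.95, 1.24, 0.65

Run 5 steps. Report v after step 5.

v_post = 0.5104

step 1: x_pred=-2.3911  r=7.9311  x^+=-0.3211  v^+=0.4684  a^+=4.1899
step 2: x_pred=1.0676  r=1.5424  x^+=1.4701  v^+=3.6562  a^+=5.1079
step 3: x_pred=5.3535  r=-10.3035  x^+=2.6643  v^+=5.8606  a^+=-1.0239
step 4: x_pred=6.5672  r=-5.3272  x^+=5.1768  v^+=4.3983  a^+=-4.1943
step 5: x_pred=7.2424  r=-6.5924  x^+=5.5218  v^+=0.5104  a^+=-8.1175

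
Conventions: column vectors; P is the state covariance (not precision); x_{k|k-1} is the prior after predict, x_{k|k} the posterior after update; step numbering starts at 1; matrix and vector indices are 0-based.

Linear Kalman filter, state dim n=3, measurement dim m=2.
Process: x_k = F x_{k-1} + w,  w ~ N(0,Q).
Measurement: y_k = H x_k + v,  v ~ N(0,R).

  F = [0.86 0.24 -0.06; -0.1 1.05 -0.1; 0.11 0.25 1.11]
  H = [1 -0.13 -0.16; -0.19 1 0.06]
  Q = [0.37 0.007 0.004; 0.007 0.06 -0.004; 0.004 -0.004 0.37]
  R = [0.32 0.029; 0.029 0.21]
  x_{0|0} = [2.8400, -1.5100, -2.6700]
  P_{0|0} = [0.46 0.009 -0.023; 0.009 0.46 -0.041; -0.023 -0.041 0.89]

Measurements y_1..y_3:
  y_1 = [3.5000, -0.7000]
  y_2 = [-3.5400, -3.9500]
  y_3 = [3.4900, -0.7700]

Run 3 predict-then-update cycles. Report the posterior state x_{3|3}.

step 1: x^-=[2.2402, -1.6025, -3.0288]  P^-=[0.7472 0.1020 -0.0141; 0.1020 0.5869 -0.0302; -0.0141 -0.0302 1.4730]  S=[1.0915 -0.0951; -0.0951 0.7871]  K=[0.6770 0.0299; 0.0916 0.7298; -0.2208 0.0506]  nu=[0.5669, 1.5099]  x^+=[2.6692, -0.4487, -3.0776]  P^+=[0.2500 0.0644 0.1505; 0.0644 0.1713 -0.0521; 0.1505 -0.0521 1.4156]
step 2: x^-=[2.3725, -0.4303, -3.2347]  P^-=[0.5824 0.0862 0.0888; 0.0862 0.2659 -0.1909; 0.0888 -0.1909 2.1393]  S=[0.9029 -0.0083; -0.0083 0.4469]  K=[0.6166 -0.0312; 0.0960 0.5345; -0.2550 -0.1824]  nu=[-6.4860, -2.8748]  x^+=[-1.5371, -2.5894, -1.0565]  P^+=[0.2384 0.0430 0.2273; 0.0430 0.1308 -0.1265; 0.2273 -0.1265 2.0665]
step 3: x^-=[-1.8799, -2.4596, -1.9891]  P^-=[0.5592 0.0625 0.0908; 0.0625 0.2493 -0.3698; 0.0908 -0.3698 2.9149]  S=[0.8973 -0.0034; -0.0034 0.4198]  K=[0.5976 -0.0865; 0.1014 0.5136; -0.3669 -0.5083]  nu=[4.7319, 1.4517]  x^+=[0.8223, -1.2344, -4.4630]  P^+=[0.2352 0.0278 0.2682; 0.0278 0.1297 -0.2276; 0.2682 -0.2276 2.6869]

x_post = [0.8223, -1.2344, -4.4630]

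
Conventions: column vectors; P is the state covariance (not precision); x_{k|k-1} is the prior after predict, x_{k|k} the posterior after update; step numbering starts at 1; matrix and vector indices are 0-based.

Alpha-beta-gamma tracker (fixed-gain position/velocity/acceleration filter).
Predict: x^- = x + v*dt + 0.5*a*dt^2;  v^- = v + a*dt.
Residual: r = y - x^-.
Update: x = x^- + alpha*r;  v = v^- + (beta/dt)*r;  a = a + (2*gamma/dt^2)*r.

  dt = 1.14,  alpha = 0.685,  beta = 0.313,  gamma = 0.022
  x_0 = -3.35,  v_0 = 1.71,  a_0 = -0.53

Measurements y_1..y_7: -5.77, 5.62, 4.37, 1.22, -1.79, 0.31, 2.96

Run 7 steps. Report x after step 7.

step 1: x_pred=-1.7450  r=-4.0250  x^+=-4.5021  v^+=0.0007  a^+=-0.6663
step 2: x_pred=-4.9343  r=10.5543  x^+=2.2954  v^+=2.1389  a^+=-0.3089
step 3: x_pred=4.5330  r=-0.1630  x^+=4.4214  v^+=1.7420  a^+=-0.3145
step 4: x_pred=6.2029  r=-4.9829  x^+=2.7896  v^+=0.0154  a^+=-0.4832
step 5: x_pred=2.4932  r=-4.2832  x^+=-0.4408  v^+=-1.7114  a^+=-0.6282
step 6: x_pred=-2.8000  r=3.1100  x^+=-0.6697  v^+=-1.5737  a^+=-0.5229
step 7: x_pred=-2.8034  r=5.7634  x^+=1.1445  v^+=-0.5873  a^+=-0.3278

x_post = 1.1445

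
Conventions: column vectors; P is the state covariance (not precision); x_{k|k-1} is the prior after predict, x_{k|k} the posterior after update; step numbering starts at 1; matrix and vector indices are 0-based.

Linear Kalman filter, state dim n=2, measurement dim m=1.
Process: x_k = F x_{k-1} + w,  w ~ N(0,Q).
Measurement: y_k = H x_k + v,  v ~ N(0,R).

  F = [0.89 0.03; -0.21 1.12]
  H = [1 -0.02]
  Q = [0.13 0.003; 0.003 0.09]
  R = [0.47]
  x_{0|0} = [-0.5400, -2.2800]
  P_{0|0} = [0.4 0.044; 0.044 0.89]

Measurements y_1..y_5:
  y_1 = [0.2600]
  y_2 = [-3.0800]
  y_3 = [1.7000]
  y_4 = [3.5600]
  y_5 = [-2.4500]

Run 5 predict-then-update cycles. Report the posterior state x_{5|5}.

x_post = [-0.3471, -3.6703]

step 1: x^-=[-0.5490, -2.4402]  P^-=[0.4500 0.0017; 0.0017 1.2034]  S=[0.9204]  K=[0.4889; -0.0243]  nu=[0.7602]  x^+=[-0.1774, -2.4587]  P^+=[0.2300 0.0126; 0.0126 1.2028]
step 2: x^-=[-0.2316, -2.7164]  P^-=[0.3140 0.0130; 0.0130 1.6030]  S=[0.7841]  K=[0.4001; -0.0244]  nu=[-2.9027]  x^+=[-1.3929, -2.6457]  P^+=[0.1885 0.0206; 0.0206 1.6025]
step 3: x^-=[-1.3191, -2.6707]  P^-=[0.2818 0.0420; 0.0420 2.0988]  S=[0.7510]  K=[0.3741; 0.0001]  nu=[2.9657]  x^+=[-0.2095, -2.6705]  P^+=[0.1767 0.0420; 0.0420 2.0988]
step 4: x^-=[-0.2666, -2.9469]  P^-=[0.2741 0.0821; 0.0821 2.7108]  S=[0.7419]  K=[0.3672; 0.0376]  nu=[3.7676]  x^+=[1.1170, -2.8053]  P^+=[0.1740 0.0719; 0.0719 2.7098]
step 5: x^-=[0.9100, -3.3765]  P^-=[0.2741 0.1327; 0.1327 3.4630]  S=[0.7402]  K=[0.3668; 0.0857]  nu=[-3.4275]  x^+=[-0.3471, -3.6703]  P^+=[0.1746 0.1094; 0.1094 3.4576]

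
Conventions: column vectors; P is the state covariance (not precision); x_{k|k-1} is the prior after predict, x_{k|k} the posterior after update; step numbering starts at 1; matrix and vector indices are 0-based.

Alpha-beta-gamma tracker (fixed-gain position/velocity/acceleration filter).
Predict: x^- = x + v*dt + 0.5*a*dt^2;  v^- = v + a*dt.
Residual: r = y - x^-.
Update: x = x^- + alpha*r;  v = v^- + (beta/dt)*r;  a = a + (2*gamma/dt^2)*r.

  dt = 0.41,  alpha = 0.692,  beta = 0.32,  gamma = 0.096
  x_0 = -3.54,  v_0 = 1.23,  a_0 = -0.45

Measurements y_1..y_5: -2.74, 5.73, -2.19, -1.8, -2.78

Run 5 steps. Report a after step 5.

step 1: x_pred=-3.0735  r=0.3335  x^+=-2.8427  v^+=1.3058  a^+=-0.0691
step 2: x_pred=-2.3131  r=8.0431  x^+=3.2527  v^+=7.5551  a^+=9.1176
step 3: x_pred=7.1166  r=-9.3066  x^+=0.6764  v^+=4.0296  a^+=-1.5122
step 4: x_pred=2.2015  r=-4.0015  x^+=-0.5675  v^+=0.2865  a^+=-6.0826
step 5: x_pred=-0.9613  r=-1.8187  x^+=-2.2198  v^+=-3.6268  a^+=-8.1598

a_post = -8.1598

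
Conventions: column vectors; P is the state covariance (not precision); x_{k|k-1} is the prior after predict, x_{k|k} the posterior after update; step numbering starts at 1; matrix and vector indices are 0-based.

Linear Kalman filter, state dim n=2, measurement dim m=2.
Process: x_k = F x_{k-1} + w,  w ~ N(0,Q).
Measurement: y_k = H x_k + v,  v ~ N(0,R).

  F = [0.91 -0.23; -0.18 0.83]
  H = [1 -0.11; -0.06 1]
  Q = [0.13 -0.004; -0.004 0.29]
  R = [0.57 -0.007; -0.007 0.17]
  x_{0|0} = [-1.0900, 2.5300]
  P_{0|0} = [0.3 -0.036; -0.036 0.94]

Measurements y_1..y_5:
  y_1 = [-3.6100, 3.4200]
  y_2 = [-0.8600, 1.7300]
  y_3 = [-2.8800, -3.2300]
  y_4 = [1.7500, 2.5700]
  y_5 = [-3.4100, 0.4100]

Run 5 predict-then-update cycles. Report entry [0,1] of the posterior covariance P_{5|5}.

step 1: x^-=[-1.5738, 2.2961]  P^-=[0.4432 -0.2613; -0.2613 0.9580]  S=[1.0823 -0.4020; -0.4020 1.1610]  K=[0.3948 -0.1113; -0.0313 0.8279]  nu=[-1.7836, 1.0295]  x^+=[-2.3924, 3.2042]  P^+=[0.2249 -0.0082; -0.0082 0.1405]
step 2: x^-=[-2.9141, 3.0901]  P^-=[0.3271 -0.0742; -0.0742 0.3965]  S=[0.9182 -0.1449; -0.1449 0.5766]  K=[0.3535 -0.0739; -0.0193 0.6905]  nu=[2.3940, -1.5350]  x^+=[-1.9546, 1.9839]  P^+=[0.2017 -0.0029; -0.0029 0.1174]
step 3: x^-=[-2.2349, 1.9985]  P^-=[0.3044 -0.0618; -0.0618 0.3783]  S=[0.8926 -0.1291; -0.1291 0.5568]  K=[0.3393 -0.0651; -0.0172 0.6820]  nu=[-0.4252, -5.3626]  x^+=[-2.0300, -1.6517]  P^+=[0.1936 -0.0018; -0.0018 0.1160]
step 4: x^-=[-1.4674, -1.0055]  P^-=[0.2972 -0.0593; -0.0593 0.3767]  S=[0.8849 -0.1260; -0.1260 0.5549]  K=[0.3343 -0.0631; -0.0168 0.6815]  nu=[3.1068, 3.4875]  x^+=[-0.6489, 1.3188]  P^+=[0.1908 -0.0016; -0.0016 0.1159]
step 5: x^-=[-0.8938, 1.2114]  P^-=[0.2948 -0.0587; -0.0587 0.3765]  S=[0.8823 -0.1252; -0.1252 0.5546]  K=[0.3326 -0.0626; -0.0168 0.6814]  nu=[-2.3829, -0.8550]  x^+=[-1.6328, 0.6687]  P^+=[0.1898 -0.0016; -0.0016 0.1159]

P_post[0,1] = -0.0016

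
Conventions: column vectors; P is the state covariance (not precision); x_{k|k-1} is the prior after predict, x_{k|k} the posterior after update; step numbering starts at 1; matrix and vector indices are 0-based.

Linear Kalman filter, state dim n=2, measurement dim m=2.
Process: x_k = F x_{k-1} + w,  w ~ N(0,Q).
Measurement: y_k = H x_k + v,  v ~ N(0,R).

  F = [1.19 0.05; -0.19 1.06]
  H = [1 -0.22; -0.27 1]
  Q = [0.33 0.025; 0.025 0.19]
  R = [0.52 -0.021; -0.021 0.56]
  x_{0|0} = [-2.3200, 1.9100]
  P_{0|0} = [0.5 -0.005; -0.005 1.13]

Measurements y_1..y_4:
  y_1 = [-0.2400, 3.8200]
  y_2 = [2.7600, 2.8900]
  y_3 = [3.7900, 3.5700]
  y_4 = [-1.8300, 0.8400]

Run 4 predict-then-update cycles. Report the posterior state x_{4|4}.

step 1: x^-=[-2.6653, 2.4654]  P^-=[1.0403 -0.0344; -0.0344 1.4797]  S=[1.6470 -0.6639; -0.6639 2.1342]  K=[0.6593 0.0574; 0.0717 0.7200]  nu=[2.9677, 0.6350]  x^+=[-0.6722, 3.1353]  P^+=[0.3675 0.1175; 0.1175 0.4334]
step 2: x^-=[-0.6432, 3.4511]  P^-=[0.8655 0.1120; 0.1120 0.6429]  S=[1.3673 -0.2775; -0.2775 1.2056]  K=[0.6236 0.0426; 0.0856 0.5279]  nu=[4.1624, -0.7348]  x^+=[1.9212, 3.4195]  P^+=[0.3463 0.1043; 0.1043 0.3220]
step 3: x^-=[2.4572, 3.2596]  P^-=[0.8336 0.0943; 0.0943 0.5223]  S=[1.3374 -0.2611; -0.2611 1.0922]  K=[0.6130 0.0268; 0.0770 0.4733]  nu=[2.0499, 0.9738]  x^+=[3.7400, 3.8784]  P^+=[0.3388 0.0936; 0.0936 0.2887]
step 4: x^-=[4.6445, 3.4005]  P^-=[0.8216 0.0809; 0.0809 0.4889]  S=[1.3297 -0.2647; -0.2647 1.0651]  K=[0.6083 0.0188; 0.0707 0.4561]  nu=[-5.7264, -1.3065]  x^+=[1.1366, 2.3995]  P^+=[0.3353 0.0883; 0.0883 0.2778]

x_post = [1.1366, 2.3995]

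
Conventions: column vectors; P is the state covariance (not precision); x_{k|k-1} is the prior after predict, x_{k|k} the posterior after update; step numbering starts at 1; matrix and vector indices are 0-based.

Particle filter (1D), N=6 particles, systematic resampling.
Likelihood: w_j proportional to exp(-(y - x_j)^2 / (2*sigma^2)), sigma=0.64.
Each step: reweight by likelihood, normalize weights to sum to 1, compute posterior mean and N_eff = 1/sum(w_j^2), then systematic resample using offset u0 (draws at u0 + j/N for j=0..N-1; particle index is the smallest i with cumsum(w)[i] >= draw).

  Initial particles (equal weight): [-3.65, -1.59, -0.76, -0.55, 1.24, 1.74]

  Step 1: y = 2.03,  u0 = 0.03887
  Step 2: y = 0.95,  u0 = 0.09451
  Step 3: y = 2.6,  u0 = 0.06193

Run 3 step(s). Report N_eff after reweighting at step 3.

step 1: w=[0.0000, 0.0000, 0.0001, 0.0002, 0.3408, 0.6589]  mean=1.5690  Neff=1.8171  idx=[4, 4, 5, 5, 5, 5]
step 2: w=[0.2458, 0.2458, 0.1271, 0.1271, 0.1271, 0.1271]  mean=1.4942  Neff=5.3928  idx=[0, 1, 1, 2, 4, 5]
step 3: w=[0.0684, 0.0684, 0.0684, 0.2650, 0.2650, 0.2650]  mean=1.6375  Neff=4.4512  idx=[0, 3, 3, 4, 4, 5]

N_eff = 4.4512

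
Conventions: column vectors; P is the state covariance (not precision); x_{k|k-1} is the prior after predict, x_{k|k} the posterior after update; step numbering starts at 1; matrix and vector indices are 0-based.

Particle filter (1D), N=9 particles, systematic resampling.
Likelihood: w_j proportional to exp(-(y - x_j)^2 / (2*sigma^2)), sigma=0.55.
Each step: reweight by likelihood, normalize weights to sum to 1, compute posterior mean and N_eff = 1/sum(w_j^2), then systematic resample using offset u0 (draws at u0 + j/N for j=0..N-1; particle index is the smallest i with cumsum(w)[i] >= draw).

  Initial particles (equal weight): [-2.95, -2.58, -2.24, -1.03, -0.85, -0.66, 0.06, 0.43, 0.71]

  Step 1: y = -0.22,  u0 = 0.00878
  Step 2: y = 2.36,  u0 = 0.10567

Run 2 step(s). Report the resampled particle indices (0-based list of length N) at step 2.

step 1: w=[0.0000, 0.0000, 0.0004, 0.1057, 0.1622, 0.2269, 0.2745, 0.1555, 0.0748]  mean=-0.2609  Neff=5.1518  idx=[3, 4, 4, 5, 5, 6, 6, 7, 7]
step 2: w=[0.0000, 0.0000, 0.0000, 0.0001, 0.0001, 0.0350, 0.0350, 0.4649, 0.4649]  mean=0.4039  Neff=2.3000  idx=[7, 7, 7, 7, 8, 8, 8, 8, 8]

resampled_idx = [7, 7, 7, 7, 8, 8, 8, 8, 8]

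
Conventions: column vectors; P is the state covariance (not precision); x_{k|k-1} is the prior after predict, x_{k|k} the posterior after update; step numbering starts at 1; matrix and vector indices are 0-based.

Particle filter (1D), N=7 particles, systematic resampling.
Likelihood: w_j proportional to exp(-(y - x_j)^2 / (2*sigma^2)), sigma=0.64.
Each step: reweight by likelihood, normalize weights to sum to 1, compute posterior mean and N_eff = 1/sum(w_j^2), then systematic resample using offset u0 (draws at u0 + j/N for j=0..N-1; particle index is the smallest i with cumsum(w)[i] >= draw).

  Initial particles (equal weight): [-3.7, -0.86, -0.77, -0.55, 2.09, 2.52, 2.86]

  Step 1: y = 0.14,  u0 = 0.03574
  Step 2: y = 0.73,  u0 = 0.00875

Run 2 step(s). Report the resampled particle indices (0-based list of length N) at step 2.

step 1: w=[0.0000, 0.2401, 0.2961, 0.4551, 0.0078, 0.0008, 0.0001]  mean=-0.6660  Neff=2.8372  idx=[1, 1, 2, 2, 3, 3, 3]
step 2: w=[0.0730, 0.0730, 0.1025, 0.1025, 0.2163, 0.2163, 0.2163]  mean=-0.6404  Neff=5.8122  idx=[0, 2, 3, 4, 5, 5, 6]

resampled_idx = [0, 2, 3, 4, 5, 5, 6]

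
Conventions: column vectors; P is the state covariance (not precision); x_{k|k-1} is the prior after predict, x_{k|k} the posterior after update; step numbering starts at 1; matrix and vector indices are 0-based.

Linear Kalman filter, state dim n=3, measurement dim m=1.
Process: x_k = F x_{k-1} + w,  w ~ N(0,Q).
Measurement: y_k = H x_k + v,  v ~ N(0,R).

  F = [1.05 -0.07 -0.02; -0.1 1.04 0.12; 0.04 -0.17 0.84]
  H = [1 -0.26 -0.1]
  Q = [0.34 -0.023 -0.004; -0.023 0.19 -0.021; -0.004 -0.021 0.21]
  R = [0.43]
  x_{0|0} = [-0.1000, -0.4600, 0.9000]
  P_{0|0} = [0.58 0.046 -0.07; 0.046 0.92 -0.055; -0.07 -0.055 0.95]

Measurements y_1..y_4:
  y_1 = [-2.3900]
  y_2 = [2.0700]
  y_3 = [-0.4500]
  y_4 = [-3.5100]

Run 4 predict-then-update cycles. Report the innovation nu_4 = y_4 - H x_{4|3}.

innov = [-3.4673]

step 1: x^-=[-0.0908, -0.3604, 0.8302]  P^-=[0.9804 -0.1100 -0.0516; -0.1100 1.1829 -0.1289; -0.0516 -0.1289 0.9182]  S=[1.5603]  K=[0.6499; -0.2593; -0.0705]  nu=[-2.3099]  x^+=[-1.5921, 0.2386, 0.9929]  P^+=[0.3212 0.1530 0.0198; 0.1530 1.0780 -0.1574; 0.0198 -0.1574 0.9105]
step 2: x^-=[-1.7083, 0.5265, 0.7298]  P^-=[0.6761 0.0379 0.0055; 0.0379 1.3007 -0.2480; 0.0055 -0.2480 0.9283]  S=[1.1696]  K=[0.5691; -0.2355; -0.0196]  nu=[3.9881]  x^+=[0.5616, -0.4128, 0.6518]  P^+=[0.2972 0.1947 0.0185; 0.1947 1.2358 -0.2534; 0.0185 -0.2534 0.9279]
step 3: x^-=[0.6055, -0.4072, 0.6402]  P^-=[0.6440 0.0773 0.0026; 0.0773 1.4388 -0.3534; 0.0026 -0.3534 0.9718]  S=[1.1218]  K=[0.5559; -0.2330; -0.0024]  nu=[-1.0974]  x^+=[-0.0045, -0.1515, 0.6428]  P^+=[0.2973 0.2227 0.0041; 0.2227 1.3779 -0.3540; 0.0041 -0.3540 0.9718]
step 4: x^-=[-0.0070, -0.0800, 0.5655]  P^-=[0.6411 0.0987 -0.0086; 0.0987 1.5625 -0.4572; -0.0086 -0.4572 1.0344]  S=[1.1136]  K=[0.5534; -0.2351; 0.0062]  nu=[-3.4673]  x^+=[-1.9256, 0.7352, 0.5442]  P^+=[0.3000 0.2436 -0.0124; 0.2436 1.5010 -0.4556; -0.0124 -0.4556 1.0343]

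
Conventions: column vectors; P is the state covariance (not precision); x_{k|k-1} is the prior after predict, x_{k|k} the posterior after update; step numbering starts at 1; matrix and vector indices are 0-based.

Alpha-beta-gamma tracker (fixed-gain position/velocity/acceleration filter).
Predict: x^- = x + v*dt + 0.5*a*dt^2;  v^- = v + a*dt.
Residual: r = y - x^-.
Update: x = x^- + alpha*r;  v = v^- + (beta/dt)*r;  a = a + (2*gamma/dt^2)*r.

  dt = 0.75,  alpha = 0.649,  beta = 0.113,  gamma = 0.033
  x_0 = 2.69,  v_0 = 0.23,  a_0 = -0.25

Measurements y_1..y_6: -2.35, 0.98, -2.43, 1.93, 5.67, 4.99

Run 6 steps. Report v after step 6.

step 1: x_pred=2.7922  r=-5.1422  x^+=-0.5451  v^+=-0.7323  a^+=-0.8534
step 2: x_pred=-1.3343  r=2.3143  x^+=0.1677  v^+=-1.0236  a^+=-0.5818
step 3: x_pred=-0.7636  r=-1.6664  x^+=-1.8451  v^+=-1.7110  a^+=-0.7773
step 4: x_pred=-3.3470  r=5.2770  x^+=0.0778  v^+=-1.4989  a^+=-0.1582
step 5: x_pred=-1.0909  r=6.7609  x^+=3.2969  v^+=-0.5989  a^+=0.6351
step 6: x_pred=3.0264  r=1.9636  x^+=4.3008  v^+=0.1733  a^+=0.8655

v_post = 0.1733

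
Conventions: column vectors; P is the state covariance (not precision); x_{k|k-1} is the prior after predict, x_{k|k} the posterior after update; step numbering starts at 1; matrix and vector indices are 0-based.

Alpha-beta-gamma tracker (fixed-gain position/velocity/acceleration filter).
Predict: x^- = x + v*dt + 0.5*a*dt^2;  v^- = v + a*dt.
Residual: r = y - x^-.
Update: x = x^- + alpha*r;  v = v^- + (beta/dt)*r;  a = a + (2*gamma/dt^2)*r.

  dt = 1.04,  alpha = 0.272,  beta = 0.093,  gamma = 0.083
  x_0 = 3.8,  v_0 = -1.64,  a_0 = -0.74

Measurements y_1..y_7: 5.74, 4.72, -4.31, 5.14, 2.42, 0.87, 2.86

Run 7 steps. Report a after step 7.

a_post = 1.4706

step 1: x_pred=1.6942  r=4.0458  x^+=2.7947  v^+=-2.0478  a^+=-0.1191
step 2: x_pred=0.6005  r=4.1195  x^+=1.7210  v^+=-1.8033  a^+=0.5132
step 3: x_pred=0.1232  r=-4.4332  x^+=-1.0827  v^+=-1.6660  a^+=-0.1672
step 4: x_pred=-2.9057  r=8.0457  x^+=-0.7173  v^+=-1.1204  a^+=1.0676
step 5: x_pred=-1.3052  r=3.7252  x^+=-0.2919  v^+=0.3230  a^+=1.6393
step 6: x_pred=0.9306  r=-0.0606  x^+=0.9141  v^+=2.0225  a^+=1.6300
step 7: x_pred=3.8990  r=-1.0390  x^+=3.6164  v^+=3.6248  a^+=1.4706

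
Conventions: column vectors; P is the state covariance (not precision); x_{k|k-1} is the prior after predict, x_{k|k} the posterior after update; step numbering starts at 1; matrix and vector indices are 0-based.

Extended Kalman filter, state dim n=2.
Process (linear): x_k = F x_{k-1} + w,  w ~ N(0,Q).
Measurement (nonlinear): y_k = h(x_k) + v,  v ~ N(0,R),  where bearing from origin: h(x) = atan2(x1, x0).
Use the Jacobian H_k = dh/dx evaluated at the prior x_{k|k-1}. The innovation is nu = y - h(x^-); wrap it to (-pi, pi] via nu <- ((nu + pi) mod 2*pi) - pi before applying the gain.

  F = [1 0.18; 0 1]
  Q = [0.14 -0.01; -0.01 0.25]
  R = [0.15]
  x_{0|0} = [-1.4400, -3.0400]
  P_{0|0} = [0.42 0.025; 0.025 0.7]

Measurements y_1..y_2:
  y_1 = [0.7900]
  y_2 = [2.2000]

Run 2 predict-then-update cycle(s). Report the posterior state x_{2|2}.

x_post = [-2.8655, -4.9710]

step 1: x^-=[-1.9872, -3.0400]  P^-=[0.5917 0.1410; 0.1410 0.9500]  H_jac=[0.2305 -0.1507]  S=[0.1932]  K=[0.5959; -0.5726]  nu=[2.9398]  x^+=[-0.2355, -4.7233]  P^+=[0.5231 0.2069; 0.2069 0.8867]
step 2: x^-=[-1.0857, -4.7233]  P^-=[0.7663 0.3565; 0.3565 1.1367]  H_jac=[0.2011 -0.0462]  S=[0.1768]  K=[0.7784; 0.1083]  nu=[-2.2865]  x^+=[-2.8655, -4.9710]  P^+=[0.6592 0.3416; 0.3416 1.1346]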